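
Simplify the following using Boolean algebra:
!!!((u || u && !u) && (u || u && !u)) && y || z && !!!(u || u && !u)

!!!((u || u && !u) && (u || u && !u)) && y || z && !!!(u || u && !u)
= !!!(u || u && !u) && y || z && !!!(u || u && !u)   — idempotence
= !!!(u || u && !u) && (y || z)   — distribution
= !!!u && (y || z)   — complement / identity
= !u && (y || z)   — double negation

!u && (y || z)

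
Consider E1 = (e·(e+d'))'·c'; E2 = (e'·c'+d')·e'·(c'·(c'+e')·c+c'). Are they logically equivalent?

Yes

E1: (e·(e+d'))'·c'
    = e'·c'   [absorption]
E2: (e'·c'+d')·e'·(c'·(c'+e')·c+c')
    = (e'·c'+d')·e'·(c'·c+c')   [absorption]
    = (e'·c'+d')·e'·c'   [complement / identity]
    = e'·c'   [absorption]
Both reduce to e'·c', so they are equivalent.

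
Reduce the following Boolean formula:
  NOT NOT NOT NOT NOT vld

NOT NOT NOT NOT NOT vld
= NOT NOT NOT vld   (double negation)
= NOT vld   (double negation)

NOT vld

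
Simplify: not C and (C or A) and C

not C and (C or A) and C
= not C and C   (absorption)
= False   (complement)

False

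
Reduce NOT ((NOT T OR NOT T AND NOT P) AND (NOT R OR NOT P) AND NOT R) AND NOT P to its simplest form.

(T OR R) AND NOT P

NOT ((NOT T OR NOT T AND NOT P) AND (NOT R OR NOT P) AND NOT R) AND NOT P
= NOT (NOT T AND (NOT R OR NOT P) AND NOT R) AND NOT P   [absorption]
= NOT (NOT T AND NOT R) AND NOT P   [absorption]
= (T OR R) AND NOT P   [De Morgan]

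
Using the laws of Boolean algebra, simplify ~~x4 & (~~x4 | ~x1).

~~x4 & (~~x4 | ~x1)
= ~~x4   — absorption
= x4   — double negation

x4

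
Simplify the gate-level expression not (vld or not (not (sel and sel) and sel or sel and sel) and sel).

not vld

not (vld or not (not (sel and sel) and sel or sel and sel) and sel)
= not (vld or not (not sel and sel or sel and sel) and sel)
= not (vld or not sel and sel)
= not vld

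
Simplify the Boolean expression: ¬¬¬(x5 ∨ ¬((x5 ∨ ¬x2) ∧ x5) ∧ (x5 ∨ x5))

¬¬¬(x5 ∨ ¬((x5 ∨ ¬x2) ∧ x5) ∧ (x5 ∨ x5))
= ¬¬¬(x5 ∨ ¬x5 ∧ (x5 ∨ x5))
= ¬¬¬(x5 ∨ ¬x5 ∧ x5)
= ¬¬¬x5
= ¬x5

¬x5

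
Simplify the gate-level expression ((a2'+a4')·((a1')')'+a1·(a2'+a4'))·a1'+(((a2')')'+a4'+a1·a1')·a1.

a2'+a4'

((a2'+a4')·((a1')')'+a1·(a2'+a4'))·a1'+(((a2')')'+a4'+a1·a1')·a1
= ((a2'+a4')·((a1')')'+a1·(a2'+a4'))·a1'+(((a2')')'+a4')·a1   [complement / identity]
= ((a2'+a4')·((a1')')'+a1·(a2'+a4'))·a1'+(a2'+a4')·a1   [double negation]
= ((a2'+a4')·a1'+a1·(a2'+a4'))·a1'+(a2'+a4')·a1   [double negation]
= (a2'+a4')·a1'+(a2'+a4')·a1   [distribution]
= a2'+a4'   [distribution]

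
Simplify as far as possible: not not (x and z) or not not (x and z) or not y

not not (x and z) or not not (x and z) or not y
= not not (x and z) or x and z or not y   (double negation)
= x and z or x and z or not y   (double negation)
= x and z or not y   (idempotence)

x and z or not y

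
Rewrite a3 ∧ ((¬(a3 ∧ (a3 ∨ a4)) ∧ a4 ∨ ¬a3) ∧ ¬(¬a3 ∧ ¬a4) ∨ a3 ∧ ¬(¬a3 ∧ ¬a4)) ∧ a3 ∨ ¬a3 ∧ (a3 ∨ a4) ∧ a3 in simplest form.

a3

a3 ∧ ((¬(a3 ∧ (a3 ∨ a4)) ∧ a4 ∨ ¬a3) ∧ ¬(¬a3 ∧ ¬a4) ∨ a3 ∧ ¬(¬a3 ∧ ¬a4)) ∧ a3 ∨ ¬a3 ∧ (a3 ∨ a4) ∧ a3
= a3 ∧ ((¬a3 ∧ a4 ∨ ¬a3) ∧ ¬(¬a3 ∧ ¬a4) ∨ a3 ∧ ¬(¬a3 ∧ ¬a4)) ∧ a3 ∨ ¬a3 ∧ (a3 ∨ a4) ∧ a3   (absorption)
= a3 ∧ (¬a3 ∧ ¬(¬a3 ∧ ¬a4) ∨ a3 ∧ ¬(¬a3 ∧ ¬a4)) ∧ a3 ∨ ¬a3 ∧ (a3 ∨ a4) ∧ a3   (absorption)
= a3 ∧ ¬(¬a3 ∧ ¬a4) ∧ a3 ∨ ¬a3 ∧ (a3 ∨ a4) ∧ a3   (distribution)
= a3 ∧ (a3 ∨ a4) ∧ a3 ∨ ¬a3 ∧ (a3 ∨ a4) ∧ a3   (De Morgan)
= (a3 ∨ a4) ∧ a3   (distribution)
= a3   (absorption)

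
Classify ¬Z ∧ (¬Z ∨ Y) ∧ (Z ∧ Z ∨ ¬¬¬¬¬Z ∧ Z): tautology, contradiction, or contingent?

¬Z ∧ (¬Z ∨ Y) ∧ (Z ∧ Z ∨ ¬¬¬¬¬Z ∧ Z)
= ¬Z ∧ (Z ∧ Z ∨ ¬¬¬¬¬Z ∧ Z)   [absorption]
= ¬Z ∧ (Z ∧ Z ∨ ¬¬¬Z ∧ Z)   [double negation]
= ¬Z ∧ (Z ∧ Z ∨ ¬Z ∧ Z)   [double negation]
= ¬Z ∧ Z   [distribution]
= False   [complement]

contradiction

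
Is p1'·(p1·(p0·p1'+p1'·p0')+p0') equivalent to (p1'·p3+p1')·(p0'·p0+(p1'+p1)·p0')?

Yes

E1: p1'·(p1·(p0·p1'+p1'·p0')+p0')
    = p1'·(p1·p1'+p0')   [distribution]
    = p1'·p0'   [complement / identity]
E2: (p1'·p3+p1')·(p0'·p0+(p1'+p1)·p0')
    = (p1'·p3+p1')·(p1'+p1)·p0'   [complement / identity]
    = p1'·(p1'+p1)·p0'   [absorption]
    = p1'·p0'   [complement / identity]
Both reduce to p1'·p0', so they are equivalent.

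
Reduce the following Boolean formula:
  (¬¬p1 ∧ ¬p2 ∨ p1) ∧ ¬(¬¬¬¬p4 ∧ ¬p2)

(¬¬p1 ∧ ¬p2 ∨ p1) ∧ ¬(¬¬¬¬p4 ∧ ¬p2)
= (¬¬p1 ∧ ¬p2 ∨ p1) ∧ ¬(¬¬p4 ∧ ¬p2)   [double negation]
= (p1 ∧ ¬p2 ∨ p1) ∧ ¬(¬¬p4 ∧ ¬p2)   [double negation]
= (p1 ∧ ¬p2 ∨ p1) ∧ (¬p4 ∨ p2)   [De Morgan]
= p1 ∧ (¬p4 ∨ p2)   [absorption]

p1 ∧ (¬p4 ∨ p2)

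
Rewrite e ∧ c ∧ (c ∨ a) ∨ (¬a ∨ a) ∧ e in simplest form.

e

e ∧ c ∧ (c ∨ a) ∨ (¬a ∨ a) ∧ e
= e ∧ c ∨ (¬a ∨ a) ∧ e   (absorption)
= e ∧ c ∨ e   (complement / identity)
= e   (absorption)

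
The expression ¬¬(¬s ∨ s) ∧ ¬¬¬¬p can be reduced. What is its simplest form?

¬¬(¬s ∨ s) ∧ ¬¬¬¬p
= (¬s ∨ s) ∧ ¬¬¬¬p   — double negation
= ¬¬¬¬p   — complement / identity
= ¬¬p   — double negation
= p   — double negation

p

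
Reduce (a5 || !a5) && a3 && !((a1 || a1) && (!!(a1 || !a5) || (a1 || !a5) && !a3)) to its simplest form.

(a5 || !a5) && a3 && !((a1 || a1) && (!!(a1 || !a5) || (a1 || !a5) && !a3))
= (a5 || !a5) && a3 && !((a1 || a1) && (a1 || !a5 || (a1 || !a5) && !a3))   (double negation)
= (a5 || !a5) && a3 && !((a1 || a1) && (a1 || !a5))   (absorption)
= (a5 || !a5) && a3 && !(a1 && !a5 || a1)   (distribution)
= (a5 || !a5) && a3 && !a1   (absorption)
= a3 && !a1   (complement / identity)

a3 && !a1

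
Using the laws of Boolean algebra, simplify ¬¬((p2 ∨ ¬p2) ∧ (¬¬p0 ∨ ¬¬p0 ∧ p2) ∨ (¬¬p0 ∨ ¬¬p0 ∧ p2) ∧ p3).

p0

¬¬((p2 ∨ ¬p2) ∧ (¬¬p0 ∨ ¬¬p0 ∧ p2) ∨ (¬¬p0 ∨ ¬¬p0 ∧ p2) ∧ p3)
= ¬¬(¬¬p0 ∨ ¬¬p0 ∧ p2 ∨ (¬¬p0 ∨ ¬¬p0 ∧ p2) ∧ p3)   [complement / identity]
= ¬¬(¬¬p0 ∨ ¬¬p0 ∧ p2)   [absorption]
= ¬¬¬¬p0   [absorption]
= ¬¬p0   [double negation]
= p0   [double negation]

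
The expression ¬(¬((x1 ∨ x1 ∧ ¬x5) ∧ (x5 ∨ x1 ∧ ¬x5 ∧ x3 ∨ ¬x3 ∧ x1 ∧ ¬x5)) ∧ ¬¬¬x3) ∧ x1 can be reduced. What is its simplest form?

¬(¬((x1 ∨ x1 ∧ ¬x5) ∧ (x5 ∨ x1 ∧ ¬x5 ∧ x3 ∨ ¬x3 ∧ x1 ∧ ¬x5)) ∧ ¬¬¬x3) ∧ x1
= ¬(¬((x1 ∨ x1 ∧ ¬x5) ∧ (x5 ∨ x1 ∧ ¬x5)) ∧ ¬¬¬x3) ∧ x1
= ¬(¬(x1 ∧ x5 ∨ x1 ∧ ¬x5) ∧ ¬¬¬x3) ∧ x1
= (x1 ∧ x5 ∨ x1 ∧ ¬x5 ∨ ¬¬x3) ∧ x1
= (x1 ∨ ¬¬x3) ∧ x1
= (x1 ∨ x3) ∧ x1
= x1

x1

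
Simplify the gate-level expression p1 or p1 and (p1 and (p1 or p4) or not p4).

p1 or p1 and (p1 and (p1 or p4) or not p4)
= p1 or p1 and (p1 or not p4)   — absorption
= p1 or p1   — absorption
= p1   — idempotence

p1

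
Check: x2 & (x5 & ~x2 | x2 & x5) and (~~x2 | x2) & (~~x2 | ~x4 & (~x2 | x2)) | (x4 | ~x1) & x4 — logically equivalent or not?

E1: x2 & (x5 & ~x2 | x2 & x5)
    = x2 & x5   (distribution)
E2: (~~x2 | x2) & (~~x2 | ~x4 & (~x2 | x2)) | (x4 | ~x1) & x4
    = (~~x2 | x2) & (~~x2 | ~x4) | (x4 | ~x1) & x4   (complement / identity)
    = (~~x2 | x2) & (~~x2 | ~x4) | x4   (absorption)
    = x2 & ~x4 | ~~x2 | x4   (distribution)
    = x2 & ~x4 | x2 | x4   (double negation)
    = x2 | x4   (absorption)
These differ: at x1=0, x2=1, x4=1, x5=0, E1 = 0 but E2 = 1.

No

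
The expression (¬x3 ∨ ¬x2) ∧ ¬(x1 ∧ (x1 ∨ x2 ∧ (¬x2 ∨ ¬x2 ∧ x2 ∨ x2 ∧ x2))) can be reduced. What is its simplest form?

(¬x3 ∨ ¬x2) ∧ ¬(x1 ∧ (x1 ∨ x2 ∧ (¬x2 ∨ ¬x2 ∧ x2 ∨ x2 ∧ x2)))
= (¬x3 ∨ ¬x2) ∧ ¬(x1 ∧ (x1 ∨ x2 ∧ (¬x2 ∨ x2)))   — distribution
= (¬x3 ∨ ¬x2) ∧ ¬(x1 ∧ (x1 ∨ x2))   — complement / identity
= (¬x3 ∨ ¬x2) ∧ ¬x1   — absorption

(¬x3 ∨ ¬x2) ∧ ¬x1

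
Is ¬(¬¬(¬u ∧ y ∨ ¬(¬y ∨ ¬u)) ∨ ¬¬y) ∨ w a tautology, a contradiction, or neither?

¬(¬¬(¬u ∧ y ∨ ¬(¬y ∨ ¬u)) ∨ ¬¬y) ∨ w
= ¬(¬¬(¬u ∧ y ∨ y ∧ u) ∨ ¬¬y) ∨ w   (De Morgan)
= ¬(¬¬y ∨ ¬¬y) ∨ w   (distribution)
= ¬¬¬y ∨ w   (idempotence)
= ¬y ∨ w   (double negation)
This depends on w, y, so it is not a constant.

neither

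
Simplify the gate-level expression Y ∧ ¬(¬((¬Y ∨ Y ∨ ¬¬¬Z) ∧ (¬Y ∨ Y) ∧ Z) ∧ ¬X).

Y ∧ ¬(¬((¬Y ∨ Y ∨ ¬¬¬Z) ∧ (¬Y ∨ Y) ∧ Z) ∧ ¬X)
= Y ∧ ¬(¬((¬Y ∨ Y ∨ ¬Z) ∧ (¬Y ∨ Y) ∧ Z) ∧ ¬X)   (double negation)
= Y ∧ ¬(¬((¬Y ∨ Y) ∧ Z) ∧ ¬X)   (absorption)
= Y ∧ ¬(¬Z ∧ ¬X)   (complement / identity)
= Y ∧ (Z ∨ X)   (De Morgan)

Y ∧ (Z ∨ X)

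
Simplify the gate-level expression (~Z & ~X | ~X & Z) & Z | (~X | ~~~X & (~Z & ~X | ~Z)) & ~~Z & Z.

(~Z & ~X | ~X & Z) & Z | (~X | ~~~X & (~Z & ~X | ~Z)) & ~~Z & Z
= (~Z & ~X | ~X & Z) & Z | (~X | ~~~X & (~Z & ~X | ~Z)) & Z & Z   — double negation
= ~X & Z | (~X | ~~~X & (~Z & ~X | ~Z)) & Z & Z   — distribution
= ~X & Z | (~X | ~X & (~Z & ~X | ~Z)) & Z & Z   — double negation
= ~X & Z | (~X | ~X & ~Z) & Z & Z   — absorption
= ~X & Z | ~X & Z & Z   — absorption
= ~X & Z   — absorption

~X & Z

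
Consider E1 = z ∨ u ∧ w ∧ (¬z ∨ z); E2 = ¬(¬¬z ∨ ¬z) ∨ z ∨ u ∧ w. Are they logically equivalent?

E1: z ∨ u ∧ w ∧ (¬z ∨ z)
    = z ∨ u ∧ w
E2: ¬(¬¬z ∨ ¬z) ∨ z ∨ u ∧ w
    = ¬z ∧ z ∨ z ∨ u ∧ w
    = z ∨ u ∧ w
Both reduce to z ∨ u ∧ w, so they are equivalent.

Yes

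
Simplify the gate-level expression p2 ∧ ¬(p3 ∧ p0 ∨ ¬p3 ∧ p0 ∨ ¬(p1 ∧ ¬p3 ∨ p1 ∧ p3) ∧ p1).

p2 ∧ ¬p0

p2 ∧ ¬(p3 ∧ p0 ∨ ¬p3 ∧ p0 ∨ ¬(p1 ∧ ¬p3 ∨ p1 ∧ p3) ∧ p1)
= p2 ∧ ¬(p0 ∨ ¬(p1 ∧ ¬p3 ∨ p1 ∧ p3) ∧ p1)   (distribution)
= p2 ∧ ¬(p0 ∨ ¬p1 ∧ p1)   (distribution)
= p2 ∧ ¬p0   (complement / identity)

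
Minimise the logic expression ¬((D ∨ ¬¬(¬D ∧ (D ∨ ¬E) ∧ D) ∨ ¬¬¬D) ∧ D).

¬((D ∨ ¬¬(¬D ∧ (D ∨ ¬E) ∧ D) ∨ ¬¬¬D) ∧ D)
= ¬((D ∨ ¬¬(¬D ∧ D) ∨ ¬¬¬D) ∧ D)
= ¬((D ∨ ¬D ∧ D ∨ ¬¬¬D) ∧ D)
= ¬((D ∨ ¬¬¬D) ∧ D)
= ¬((D ∨ ¬D) ∧ D)
= ¬D

¬D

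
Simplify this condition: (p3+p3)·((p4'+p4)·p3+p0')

p3

(p3+p3)·((p4'+p4)·p3+p0')
= (p3+p3)·(p3+p0')
= p3·p0'+p3
= p3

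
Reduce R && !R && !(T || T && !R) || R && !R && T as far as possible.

false

R && !R && !(T || T && !R) || R && !R && T
= R && !R && !T || R && !R && T
= R && !R
= false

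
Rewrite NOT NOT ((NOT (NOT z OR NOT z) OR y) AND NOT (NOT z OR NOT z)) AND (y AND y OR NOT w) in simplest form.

NOT NOT ((NOT (NOT z OR NOT z) OR y) AND NOT (NOT z OR NOT z)) AND (y AND y OR NOT w)
= NOT NOT NOT (NOT z OR NOT z) AND (y AND y OR NOT w)   [absorption]
= NOT NOT NOT (NOT z OR NOT z) AND (y OR NOT w)   [idempotence]
= NOT NOT (z AND z) AND (y OR NOT w)   [De Morgan]
= NOT NOT z AND (y OR NOT w)   [idempotence]
= z AND (y OR NOT w)   [double negation]

z AND (y OR NOT w)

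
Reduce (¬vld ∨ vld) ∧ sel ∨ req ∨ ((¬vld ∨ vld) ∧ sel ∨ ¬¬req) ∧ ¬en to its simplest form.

(¬vld ∨ vld) ∧ sel ∨ req ∨ ((¬vld ∨ vld) ∧ sel ∨ ¬¬req) ∧ ¬en
= (¬vld ∨ vld) ∧ sel ∨ req ∨ ((¬vld ∨ vld) ∧ sel ∨ req) ∧ ¬en
= (¬vld ∨ vld) ∧ sel ∨ req
= sel ∨ req

sel ∨ req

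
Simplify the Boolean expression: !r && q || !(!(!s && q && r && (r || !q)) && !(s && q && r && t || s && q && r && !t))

q

!r && q || !(!(!s && q && r && (r || !q)) && !(s && q && r && t || s && q && r && !t))
= !r && q || !(!(!s && q && r && (r || !q)) && !(s && q && r))   (distribution)
= !r && q || !(!(!s && q && r) && !(s && q && r))   (absorption)
= !r && q || !s && q && r || s && q && r   (De Morgan)
= !r && q || q && r   (distribution)
= q   (distribution)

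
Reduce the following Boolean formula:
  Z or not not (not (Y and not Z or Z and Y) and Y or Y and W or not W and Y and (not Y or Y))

Z or Y

Z or not not (not (Y and not Z or Z and Y) and Y or Y and W or not W and Y and (not Y or Y))
= Z or not not (not Y and Y or Y and W or not W and Y and (not Y or Y))   (distribution)
= Z or not Y and Y or Y and W or not W and Y and (not Y or Y)   (double negation)
= Z or not Y and Y or Y and W or not W and Y   (complement / identity)
= Z or not Y and Y or Y   (distribution)
= Z or Y   (complement / identity)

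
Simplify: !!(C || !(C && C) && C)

C

!!(C || !(C && C) && C)
= !!(C || !C && C)   — idempotence
= !!C   — complement / identity
= C   — double negation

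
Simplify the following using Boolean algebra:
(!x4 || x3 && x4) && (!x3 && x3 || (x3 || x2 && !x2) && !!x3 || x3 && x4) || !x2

(!x4 || x3 && x4) && (!x3 && x3 || (x3 || x2 && !x2) && !!x3 || x3 && x4) || !x2
= (!x4 || x3 && x4) && (!x3 && x3 || x3 && !!x3 || x3 && x4) || !x2   — complement / identity
= (!x4 || x3 && x4) && (!x3 && x3 || x3 && x3 || x3 && x4) || !x2   — double negation
= (!x4 || x3 && x4) && (x3 || x3 && x4) || !x2   — distribution
= !x4 && x3 || x3 && x4 || !x2   — distribution
= x3 || !x2   — distribution

x3 || !x2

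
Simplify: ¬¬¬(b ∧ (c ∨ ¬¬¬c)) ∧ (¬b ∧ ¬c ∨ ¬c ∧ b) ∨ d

¬¬¬(b ∧ (c ∨ ¬¬¬c)) ∧ (¬b ∧ ¬c ∨ ¬c ∧ b) ∨ d
= ¬¬¬(b ∧ (c ∨ ¬¬¬c)) ∧ ¬c ∨ d   — distribution
= ¬(b ∧ (c ∨ ¬¬¬c)) ∧ ¬c ∨ d   — double negation
= ¬(b ∧ (c ∨ ¬c)) ∧ ¬c ∨ d   — double negation
= ¬b ∧ ¬c ∨ d   — complement / identity

¬b ∧ ¬c ∨ d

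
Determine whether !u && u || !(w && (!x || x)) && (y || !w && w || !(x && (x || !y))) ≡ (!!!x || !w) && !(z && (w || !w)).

No

E1: !u && u || !(w && (!x || x)) && (y || !w && w || !(x && (x || !y)))
    = !u && u || !(w && (!x || x)) && (y || !w && w || !x)
    = !(w && (!x || x)) && (y || !w && w || !x)
    = !w && (y || !w && w || !x)
    = !w && (y || !x)
E2: (!!!x || !w) && !(z && (w || !w))
    = (!x || !w) && !(z && (w || !w))
    = (!x || !w) && !z
These differ: at u=0, w=0, x=0, y=1, z=1, E1 = 1 but E2 = 0.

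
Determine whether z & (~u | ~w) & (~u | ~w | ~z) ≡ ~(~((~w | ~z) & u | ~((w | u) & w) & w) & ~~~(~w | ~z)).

E1: z & (~u | ~w) & (~u | ~w | ~z)
    = z & (~u | ~w)   [absorption]
E2: ~(~((~w | ~z) & u | ~((w | u) & w) & w) & ~~~(~w | ~z))
    = ~(~((~w | ~z) & u | ~((w | u) & w) & w) & ~(~w | ~z))   [double negation]
    = ~(~((~w | ~z) & u | ~w & w) & ~(~w | ~z))   [absorption]
    = ~(~((~w | ~z) & u) & ~(~w | ~z))   [complement / identity]
    = (~w | ~z) & u | ~w | ~z   [De Morgan]
    = ~w | ~z   [absorption]
These differ: at u=1, w=1, z=0, E1 = 0 but E2 = 1.

No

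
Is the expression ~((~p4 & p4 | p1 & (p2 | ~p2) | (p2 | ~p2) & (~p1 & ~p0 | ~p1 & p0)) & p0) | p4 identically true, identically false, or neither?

neither

~((~p4 & p4 | p1 & (p2 | ~p2) | (p2 | ~p2) & (~p1 & ~p0 | ~p1 & p0)) & p0) | p4
= ~((~p4 & p4 | p1 & (p2 | ~p2) | (p2 | ~p2) & ~p1) & p0) | p4
= ~((~p4 & p4 | p2 | ~p2) & p0) | p4
= ~((p2 | ~p2) & p0) | p4
= ~p0 | p4
This depends on p0, p4, so it is not a constant.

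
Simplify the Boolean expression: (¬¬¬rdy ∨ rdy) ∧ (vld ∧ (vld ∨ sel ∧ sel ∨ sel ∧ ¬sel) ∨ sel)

(¬¬¬rdy ∨ rdy) ∧ (vld ∧ (vld ∨ sel ∧ sel ∨ sel ∧ ¬sel) ∨ sel)
= (¬¬¬rdy ∨ rdy) ∧ (vld ∧ (vld ∨ sel) ∨ sel)   (distribution)
= (¬rdy ∨ rdy) ∧ (vld ∧ (vld ∨ sel) ∨ sel)   (double negation)
= vld ∧ (vld ∨ sel) ∨ sel   (complement / identity)
= vld ∨ sel   (absorption)

vld ∨ sel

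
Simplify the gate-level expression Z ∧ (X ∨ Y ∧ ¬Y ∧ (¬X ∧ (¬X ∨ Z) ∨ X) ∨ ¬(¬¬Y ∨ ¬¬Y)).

Z ∧ (X ∨ ¬Y)

Z ∧ (X ∨ Y ∧ ¬Y ∧ (¬X ∧ (¬X ∨ Z) ∨ X) ∨ ¬(¬¬Y ∨ ¬¬Y))
= Z ∧ (X ∨ Y ∧ ¬Y ∧ (¬X ∨ X) ∨ ¬(¬¬Y ∨ ¬¬Y))
= Z ∧ (X ∨ Y ∧ ¬Y ∨ ¬(¬¬Y ∨ ¬¬Y))
= Z ∧ (X ∨ Y ∧ ¬Y ∨ ¬Y ∧ ¬Y)
= Z ∧ (X ∨ ¬Y)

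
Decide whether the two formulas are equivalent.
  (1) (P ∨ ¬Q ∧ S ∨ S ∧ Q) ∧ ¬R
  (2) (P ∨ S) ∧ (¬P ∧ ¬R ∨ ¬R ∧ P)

Yes

E1: (P ∨ ¬Q ∧ S ∨ S ∧ Q) ∧ ¬R
    = (P ∨ S) ∧ ¬R
E2: (P ∨ S) ∧ (¬P ∧ ¬R ∨ ¬R ∧ P)
    = (P ∨ S) ∧ ¬R
Both reduce to (P ∨ S) ∧ ¬R, so they are equivalent.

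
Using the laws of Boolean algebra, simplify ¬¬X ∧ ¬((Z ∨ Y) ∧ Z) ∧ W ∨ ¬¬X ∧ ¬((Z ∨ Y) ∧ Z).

X ∧ ¬Z

¬¬X ∧ ¬((Z ∨ Y) ∧ Z) ∧ W ∨ ¬¬X ∧ ¬((Z ∨ Y) ∧ Z)
= ¬¬X ∧ ¬((Z ∨ Y) ∧ Z)   [absorption]
= ¬¬X ∧ ¬Z   [absorption]
= X ∧ ¬Z   [double negation]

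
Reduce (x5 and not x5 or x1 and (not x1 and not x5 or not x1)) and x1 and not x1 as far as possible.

False

(x5 and not x5 or x1 and (not x1 and not x5 or not x1)) and x1 and not x1
= (x5 and not x5 or x1 and not x1) and x1 and not x1   [absorption]
= x1 and not x1 and x1 and not x1   [complement / identity]
= x1 and not x1   [idempotence]
= False   [complement]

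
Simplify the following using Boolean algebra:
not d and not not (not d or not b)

not d and not not (not d or not b)
= not d and (not d or not b)   (double negation)
= not d   (absorption)

not d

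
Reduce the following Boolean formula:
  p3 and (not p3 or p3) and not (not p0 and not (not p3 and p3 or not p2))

p3 and (p0 or not p2)

p3 and (not p3 or p3) and not (not p0 and not (not p3 and p3 or not p2))
= p3 and not (not p0 and not (not p3 and p3 or not p2))
= p3 and (p0 or not p3 and p3 or not p2)
= p3 and (p0 or not p2)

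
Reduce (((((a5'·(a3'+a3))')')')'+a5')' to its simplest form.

a5

(((((a5'·(a3'+a3))')')')'+a5')'
= (((((a5')')')')'+a5')'   — complement / identity
= (((a5')')'+a5')'   — double negation
= (a5')'·a5   — De Morgan
= a5·a5   — double negation
= a5   — idempotence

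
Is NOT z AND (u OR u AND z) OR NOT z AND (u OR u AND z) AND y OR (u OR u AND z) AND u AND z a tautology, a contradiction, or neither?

neither

NOT z AND (u OR u AND z) OR NOT z AND (u OR u AND z) AND y OR (u OR u AND z) AND u AND z
= NOT z AND (u OR u AND z) OR (u OR u AND z) AND u AND z
= (u OR u AND z) AND (NOT z OR u AND z)
= u AND z OR u AND NOT z
= u
This depends on u, so it is not a constant.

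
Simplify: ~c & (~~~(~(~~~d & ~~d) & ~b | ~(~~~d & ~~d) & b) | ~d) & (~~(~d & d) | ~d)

~c & ~d

~c & (~~~(~(~~~d & ~~d) & ~b | ~(~~~d & ~~d) & b) | ~d) & (~~(~d & d) | ~d)
= ~c & (~~~~(~~~d & ~~d) | ~d) & (~~(~d & d) | ~d)   [distribution]
= ~c & (~~~(~~d | ~d) | ~d) & (~~(~d & d) | ~d)   [De Morgan]
= ~c & (~~(~d & d) | ~d) & (~~(~d & d) | ~d)   [De Morgan]
= ~c & (~~(~d & d) | ~d & ~d)   [distribution]
= ~c & (~d & d | ~d & ~d)   [double negation]
= ~c & ~d   [distribution]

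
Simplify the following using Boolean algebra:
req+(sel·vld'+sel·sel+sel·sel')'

req+sel'

req+(sel·vld'+sel·sel+sel·sel')'
= req+(sel·vld'+sel)'   [distribution]
= req+sel'   [absorption]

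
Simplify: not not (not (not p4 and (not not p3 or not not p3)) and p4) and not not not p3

not not (not (not p4 and (not not p3 or not not p3)) and p4) and not not not p3
= not not (not (not p4 and not not p3) and p4) and not not not p3   (idempotence)
= not not ((p4 or not p3) and p4) and not not not p3   (De Morgan)
= (p4 or not p3) and p4 and not not not p3   (double negation)
= (p4 or not p3) and p4 and not p3   (double negation)
= p4 and not p3   (absorption)

p4 and not p3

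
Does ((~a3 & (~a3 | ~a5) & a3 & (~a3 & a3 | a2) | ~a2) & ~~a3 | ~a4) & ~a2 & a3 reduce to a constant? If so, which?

no

((~a3 & (~a3 | ~a5) & a3 & (~a3 & a3 | a2) | ~a2) & ~~a3 | ~a4) & ~a2 & a3
= ((~a3 & a3 & (~a3 & a3 | a2) | ~a2) & ~~a3 | ~a4) & ~a2 & a3
= ((~a3 & a3 & (~a3 & a3 | a2) | ~a2) & a3 | ~a4) & ~a2 & a3
= ((~a3 & a3 | ~a2) & a3 | ~a4) & ~a2 & a3
= (~a2 & a3 | ~a4) & ~a2 & a3
= ~a2 & a3
This depends on a2, a3, so it is not a constant.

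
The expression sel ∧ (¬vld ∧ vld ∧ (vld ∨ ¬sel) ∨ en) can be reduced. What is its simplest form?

sel ∧ (¬vld ∧ vld ∧ (vld ∨ ¬sel) ∨ en)
= sel ∧ (¬vld ∧ vld ∨ en)   — absorption
= sel ∧ en   — complement / identity

sel ∧ en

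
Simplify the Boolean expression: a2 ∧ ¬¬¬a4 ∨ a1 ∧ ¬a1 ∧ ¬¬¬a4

a2 ∧ ¬a4

a2 ∧ ¬¬¬a4 ∨ a1 ∧ ¬a1 ∧ ¬¬¬a4
= (a2 ∨ a1 ∧ ¬a1) ∧ ¬¬¬a4   (distribution)
= a2 ∧ ¬¬¬a4   (complement / identity)
= a2 ∧ ¬a4   (double negation)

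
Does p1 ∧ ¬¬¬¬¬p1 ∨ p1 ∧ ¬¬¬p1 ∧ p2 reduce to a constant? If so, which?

p1 ∧ ¬¬¬¬¬p1 ∨ p1 ∧ ¬¬¬p1 ∧ p2
= p1 ∧ ¬¬¬p1 ∨ p1 ∧ ¬¬¬p1 ∧ p2   — double negation
= p1 ∧ ¬¬¬p1   — absorption
= p1 ∧ ¬p1   — double negation
= False   — complement

yes, False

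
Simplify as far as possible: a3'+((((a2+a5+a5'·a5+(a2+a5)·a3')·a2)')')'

a3'+a2'

a3'+((((a2+a5+a5'·a5+(a2+a5)·a3')·a2)')')'
= a3'+((((a2+a5+(a2+a5)·a3')·a2)')')'   [complement / identity]
= a3'+((((a2+a5)·a2)')')'   [absorption]
= a3'+((a2+a5)·a2)'   [double negation]
= a3'+a2'   [absorption]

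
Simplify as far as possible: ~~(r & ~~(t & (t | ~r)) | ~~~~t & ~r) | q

~~(r & ~~(t & (t | ~r)) | ~~~~t & ~r) | q
= ~~(r & ~~t | ~~~~t & ~r) | q   (absorption)
= ~~(r & ~~t | ~~t & ~r) | q   (double negation)
= ~~~~t | q   (distribution)
= ~~t | q   (double negation)
= t | q   (double negation)

t | q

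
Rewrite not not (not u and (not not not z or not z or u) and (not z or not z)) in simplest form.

not not (not u and (not not not z or not z or u) and (not z or not z))
= not not (not u and (not z or not z or u) and (not z or not z))   [double negation]
= not not (not u and (not z or not z))   [absorption]
= not u and (not z or not z)   [double negation]
= not u and not z   [idempotence]

not u and not z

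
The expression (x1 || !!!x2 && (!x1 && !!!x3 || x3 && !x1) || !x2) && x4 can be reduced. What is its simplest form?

(x1 || !!!x2 && (!x1 && !!!x3 || x3 && !x1) || !x2) && x4
= (x1 || !!!x2 && (!x1 && !x3 || x3 && !x1) || !x2) && x4   [double negation]
= (x1 || !!!x2 && !x1 || !x2) && x4   [distribution]
= (x1 || !x2 && !x1 || !x2) && x4   [double negation]
= (x1 || !x2) && x4   [absorption]

(x1 || !x2) && x4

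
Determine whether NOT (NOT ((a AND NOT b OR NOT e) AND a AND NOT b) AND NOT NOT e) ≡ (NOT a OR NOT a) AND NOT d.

No

E1: NOT (NOT ((a AND NOT b OR NOT e) AND a AND NOT b) AND NOT NOT e)
    = (a AND NOT b OR NOT e) AND a AND NOT b OR NOT e   — De Morgan
    = a AND NOT b OR NOT e   — absorption
E2: (NOT a OR NOT a) AND NOT d
    = NOT a AND NOT d   — idempotence
These differ: at a=1, b=0, d=1, e=0, E1 = 1 but E2 = 0.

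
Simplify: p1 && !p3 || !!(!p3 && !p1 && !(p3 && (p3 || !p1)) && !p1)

p1 && !p3 || !!(!p3 && !p1 && !(p3 && (p3 || !p1)) && !p1)
= p1 && !p3 || !p3 && !p1 && !(p3 && (p3 || !p1)) && !p1   [double negation]
= p1 && !p3 || !p3 && !p1 && !p3 && !p1   [absorption]
= p1 && !p3 || !p3 && !p1   [idempotence]
= !p3   [distribution]

!p3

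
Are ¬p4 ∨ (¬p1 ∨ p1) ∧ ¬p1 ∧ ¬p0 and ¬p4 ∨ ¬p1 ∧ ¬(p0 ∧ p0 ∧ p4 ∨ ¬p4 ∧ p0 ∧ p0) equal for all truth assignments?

Yes

E1: ¬p4 ∨ (¬p1 ∨ p1) ∧ ¬p1 ∧ ¬p0
    = ¬p4 ∨ ¬p1 ∧ ¬p0   [complement / identity]
E2: ¬p4 ∨ ¬p1 ∧ ¬(p0 ∧ p0 ∧ p4 ∨ ¬p4 ∧ p0 ∧ p0)
    = ¬p4 ∨ ¬p1 ∧ ¬(p0 ∧ p0)   [distribution]
    = ¬p4 ∨ ¬p1 ∧ ¬p0   [idempotence]
Both reduce to ¬p4 ∨ ¬p1 ∧ ¬p0, so they are equivalent.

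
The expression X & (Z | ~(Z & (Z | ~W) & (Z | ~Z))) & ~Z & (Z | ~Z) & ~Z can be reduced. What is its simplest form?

X & (Z | ~(Z & (Z | ~W) & (Z | ~Z))) & ~Z & (Z | ~Z) & ~Z
= X & (Z | ~(Z & (Z | ~Z))) & ~Z & (Z | ~Z) & ~Z
= X & (Z | ~Z) & ~Z & (Z | ~Z) & ~Z
= X & (Z | ~Z) & ~Z
= X & ~Z

X & ~Z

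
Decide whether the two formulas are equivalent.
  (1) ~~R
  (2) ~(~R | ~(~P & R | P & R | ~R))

E1: ~~R
    = R
E2: ~(~R | ~(~P & R | P & R | ~R))
    = ~(~R | ~(R | ~R))
    = R & (R | ~R)
    = R
Both reduce to R, so they are equivalent.

Yes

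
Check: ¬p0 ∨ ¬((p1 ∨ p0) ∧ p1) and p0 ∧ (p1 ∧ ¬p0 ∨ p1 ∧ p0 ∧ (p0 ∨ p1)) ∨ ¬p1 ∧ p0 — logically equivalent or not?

No

E1: ¬p0 ∨ ¬((p1 ∨ p0) ∧ p1)
    = ¬p0 ∨ ¬p1   — absorption
E2: p0 ∧ (p1 ∧ ¬p0 ∨ p1 ∧ p0 ∧ (p0 ∨ p1)) ∨ ¬p1 ∧ p0
    = p0 ∧ (p1 ∧ ¬p0 ∨ p1 ∧ p0) ∨ ¬p1 ∧ p0   — absorption
    = p0 ∧ p1 ∨ ¬p1 ∧ p0   — distribution
    = p0   — distribution
These differ: at p0=0, p1=1, E1 = 1 but E2 = 0.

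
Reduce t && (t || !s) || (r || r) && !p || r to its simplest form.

t || r

t && (t || !s) || (r || r) && !p || r
= t || (r || r) && !p || r
= t || r && !p || r
= t || r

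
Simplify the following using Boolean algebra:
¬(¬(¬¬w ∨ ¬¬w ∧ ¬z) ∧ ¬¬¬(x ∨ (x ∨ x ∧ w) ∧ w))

¬(¬(¬¬w ∨ ¬¬w ∧ ¬z) ∧ ¬¬¬(x ∨ (x ∨ x ∧ w) ∧ w))
= ¬(¬(¬¬w ∨ ¬¬w ∧ ¬z) ∧ ¬¬¬(x ∨ x ∧ w))   — absorption
= ¬(¬¬¬w ∧ ¬¬¬(x ∨ x ∧ w))   — absorption
= ¬¬w ∨ ¬¬(x ∨ x ∧ w)   — De Morgan
= ¬¬w ∨ ¬¬x   — absorption
= w ∨ ¬¬x   — double negation
= w ∨ x   — double negation

w ∨ x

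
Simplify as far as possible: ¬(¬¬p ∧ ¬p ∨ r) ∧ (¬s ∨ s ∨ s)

¬(¬¬p ∧ ¬p ∨ r) ∧ (¬s ∨ s ∨ s)
= ¬(¬¬p ∧ ¬p ∨ r) ∧ (¬s ∨ s)   — idempotence
= ¬(p ∧ ¬p ∨ r) ∧ (¬s ∨ s)   — double negation
= ¬r ∧ (¬s ∨ s)   — complement / identity
= ¬r   — complement / identity

¬r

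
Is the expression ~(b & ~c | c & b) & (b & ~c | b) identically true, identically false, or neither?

~(b & ~c | c & b) & (b & ~c | b)
= ~b & (b & ~c | b)   [distribution]
= ~b & b   [absorption]
= 0   [complement]

identically false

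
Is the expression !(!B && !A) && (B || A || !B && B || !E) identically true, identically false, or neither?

!(!B && !A) && (B || A || !B && B || !E)
= (B || A) && (B || A || !B && B || !E)   (De Morgan)
= (B || A) && (B || A || !E)   (complement / identity)
= B || A   (absorption)
This depends on A, B, so it is not a constant.

neither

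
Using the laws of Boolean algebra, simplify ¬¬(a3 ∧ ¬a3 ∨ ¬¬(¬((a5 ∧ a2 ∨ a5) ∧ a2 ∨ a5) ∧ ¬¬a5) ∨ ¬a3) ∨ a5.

¬¬(a3 ∧ ¬a3 ∨ ¬¬(¬((a5 ∧ a2 ∨ a5) ∧ a2 ∨ a5) ∧ ¬¬a5) ∨ ¬a3) ∨ a5
= ¬¬(a3 ∧ ¬a3 ∨ ¬¬(¬(a5 ∧ a2 ∨ a5) ∧ ¬¬a5) ∨ ¬a3) ∨ a5   [absorption]
= ¬¬(a3 ∧ ¬a3 ∨ ¬¬(¬a5 ∧ ¬¬a5) ∨ ¬a3) ∨ a5   [absorption]
= ¬¬(¬¬(¬a5 ∧ ¬¬a5) ∨ ¬a3) ∨ a5   [complement / identity]
= ¬(¬(¬a5 ∧ ¬¬a5) ∧ a3) ∨ a5   [De Morgan]
= ¬((a5 ∨ ¬a5) ∧ a3) ∨ a5   [De Morgan]
= ¬a3 ∨ a5   [complement / identity]

¬a3 ∨ a5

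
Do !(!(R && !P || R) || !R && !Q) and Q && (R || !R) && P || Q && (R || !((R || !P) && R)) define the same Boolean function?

E1: !(!(R && !P || R) || !R && !Q)
    = !(!R || !R && !Q)   (absorption)
    = !!R   (absorption)
    = R   (double negation)
E2: Q && (R || !R) && P || Q && (R || !((R || !P) && R))
    = Q && (R || !R) && P || Q && (R || !R)   (absorption)
    = Q && (R || !R)   (absorption)
    = Q   (complement / identity)
These differ: at P=0, Q=1, R=0, E1 = 0 but E2 = 1.

No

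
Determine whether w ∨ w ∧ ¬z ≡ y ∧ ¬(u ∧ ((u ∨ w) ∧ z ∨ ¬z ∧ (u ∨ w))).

No

E1: w ∨ w ∧ ¬z
    = w
E2: y ∧ ¬(u ∧ ((u ∨ w) ∧ z ∨ ¬z ∧ (u ∨ w)))
    = y ∧ ¬(u ∧ (u ∨ w))
    = y ∧ ¬u
These differ: at u=0, w=1, y=0, z=0, E1 = 1 but E2 = 0.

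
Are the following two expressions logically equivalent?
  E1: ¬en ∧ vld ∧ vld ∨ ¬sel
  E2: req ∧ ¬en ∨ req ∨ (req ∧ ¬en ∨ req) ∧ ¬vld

E1: ¬en ∧ vld ∧ vld ∨ ¬sel
    = ¬en ∧ vld ∨ ¬sel
E2: req ∧ ¬en ∨ req ∨ (req ∧ ¬en ∨ req) ∧ ¬vld
    = req ∧ ¬en ∨ req
    = req
These differ: at en=0, req=0, sel=0, vld=1, E1 = 1 but E2 = 0.

No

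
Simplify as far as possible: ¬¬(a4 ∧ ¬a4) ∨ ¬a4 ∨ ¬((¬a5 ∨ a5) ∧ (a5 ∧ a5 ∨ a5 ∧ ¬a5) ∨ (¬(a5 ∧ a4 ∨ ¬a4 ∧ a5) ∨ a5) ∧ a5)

¬¬(a4 ∧ ¬a4) ∨ ¬a4 ∨ ¬((¬a5 ∨ a5) ∧ (a5 ∧ a5 ∨ a5 ∧ ¬a5) ∨ (¬(a5 ∧ a4 ∨ ¬a4 ∧ a5) ∨ a5) ∧ a5)
= a4 ∧ ¬a4 ∨ ¬a4 ∨ ¬((¬a5 ∨ a5) ∧ (a5 ∧ a5 ∨ a5 ∧ ¬a5) ∨ (¬(a5 ∧ a4 ∨ ¬a4 ∧ a5) ∨ a5) ∧ a5)   [double negation]
= ¬a4 ∨ ¬((¬a5 ∨ a5) ∧ (a5 ∧ a5 ∨ a5 ∧ ¬a5) ∨ (¬(a5 ∧ a4 ∨ ¬a4 ∧ a5) ∨ a5) ∧ a5)   [complement / identity]
= ¬a4 ∨ ¬((¬a5 ∨ a5) ∧ (a5 ∧ a5 ∨ a5 ∧ ¬a5) ∨ (¬a5 ∨ a5) ∧ a5)   [distribution]
= ¬a4 ∨ ¬((¬a5 ∨ a5) ∧ a5 ∨ (¬a5 ∨ a5) ∧ a5)   [distribution]
= ¬a4 ∨ ¬((¬a5 ∨ a5) ∧ a5)   [idempotence]
= ¬a4 ∨ ¬a5   [complement / identity]

¬a4 ∨ ¬a5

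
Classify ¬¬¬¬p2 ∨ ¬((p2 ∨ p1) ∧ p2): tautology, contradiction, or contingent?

tautology

¬¬¬¬p2 ∨ ¬((p2 ∨ p1) ∧ p2)
= ¬¬p2 ∨ ¬((p2 ∨ p1) ∧ p2)   (double negation)
= ¬¬p2 ∨ ¬p2   (absorption)
= p2 ∨ ¬p2   (double negation)
= True   (complement)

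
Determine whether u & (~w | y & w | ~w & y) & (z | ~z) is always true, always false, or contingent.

u & (~w | y & w | ~w & y) & (z | ~z)
= u & (~w | y & w | ~w & y)
= u & (~w | y)
This depends on u, w, y, so it is not a constant.

contingent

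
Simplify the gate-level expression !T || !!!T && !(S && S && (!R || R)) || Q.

!T || !!!T && !(S && S && (!R || R)) || Q
= !T || !!!T && !(S && (!R || R)) || Q
= !T || !T && !(S && (!R || R)) || Q
= !T || !T && !S || Q
= !T || Q

!T || Q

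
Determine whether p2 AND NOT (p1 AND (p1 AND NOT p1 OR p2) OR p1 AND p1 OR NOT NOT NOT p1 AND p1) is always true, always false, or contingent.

p2 AND NOT (p1 AND (p1 AND NOT p1 OR p2) OR p1 AND p1 OR NOT NOT NOT p1 AND p1)
= p2 AND NOT (p1 AND (p1 AND NOT p1 OR p2) OR p1 AND p1 OR NOT p1 AND p1)   [double negation]
= p2 AND NOT (p1 AND (p1 AND NOT p1 OR p2) OR p1 AND p1)   [complement / identity]
= p2 AND NOT (p1 AND (p1 AND NOT p1 OR p2) OR p1)   [idempotence]
= p2 AND NOT (p1 AND p2 OR p1)   [complement / identity]
= p2 AND NOT p1   [absorption]
This depends on p1, p2, so it is not a constant.

contingent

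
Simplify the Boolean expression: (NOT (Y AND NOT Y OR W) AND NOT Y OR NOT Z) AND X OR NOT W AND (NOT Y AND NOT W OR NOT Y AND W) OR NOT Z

(NOT (Y AND NOT Y OR W) AND NOT Y OR NOT Z) AND X OR NOT W AND (NOT Y AND NOT W OR NOT Y AND W) OR NOT Z
= (NOT W AND NOT Y OR NOT Z) AND X OR NOT W AND (NOT Y AND NOT W OR NOT Y AND W) OR NOT Z
= (NOT W AND NOT Y OR NOT Z) AND X OR NOT W AND NOT Y OR NOT Z
= NOT W AND NOT Y OR NOT Z

NOT W AND NOT Y OR NOT Z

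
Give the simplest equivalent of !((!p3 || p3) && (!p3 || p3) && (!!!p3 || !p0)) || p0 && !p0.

!((!p3 || p3) && (!p3 || p3) && (!!!p3 || !p0)) || p0 && !p0
= !((!p3 || p3) && (!!!p3 || !p0)) || p0 && !p0
= !((!p3 || p3) && (!!!p3 || !p0))
= !(!!!p3 || !p0)
= !(!p3 || !p0)
= p3 && p0

p3 && p0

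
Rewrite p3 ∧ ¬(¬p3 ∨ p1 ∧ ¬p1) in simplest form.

p3 ∧ ¬(¬p3 ∨ p1 ∧ ¬p1)
= p3 ∧ ¬¬p3   (complement / identity)
= p3 ∧ p3   (double negation)
= p3   (idempotence)

p3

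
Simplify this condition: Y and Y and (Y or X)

Y and Y and (Y or X)
= Y and (Y or X)   (idempotence)
= Y   (absorption)

Y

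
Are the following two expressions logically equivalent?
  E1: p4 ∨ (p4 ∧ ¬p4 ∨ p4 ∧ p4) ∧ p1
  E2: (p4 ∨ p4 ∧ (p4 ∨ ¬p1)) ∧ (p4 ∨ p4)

E1: p4 ∨ (p4 ∧ ¬p4 ∨ p4 ∧ p4) ∧ p1
    = p4 ∨ p4 ∧ p1   — distribution
    = p4   — absorption
E2: (p4 ∨ p4 ∧ (p4 ∨ ¬p1)) ∧ (p4 ∨ p4)
    = (p4 ∨ p4) ∧ (p4 ∨ p4)   — absorption
    = p4 ∨ p4   — idempotence
    = p4   — idempotence
Both reduce to p4, so they are equivalent.

Yes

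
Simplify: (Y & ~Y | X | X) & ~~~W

(Y & ~Y | X | X) & ~~~W
= (X | X) & ~~~W   — complement / identity
= X & ~~~W   — idempotence
= X & ~W   — double negation

X & ~W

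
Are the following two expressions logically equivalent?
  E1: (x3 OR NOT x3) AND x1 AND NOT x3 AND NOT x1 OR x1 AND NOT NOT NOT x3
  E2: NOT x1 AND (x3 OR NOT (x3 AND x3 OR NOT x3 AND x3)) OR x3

No

E1: (x3 OR NOT x3) AND x1 AND NOT x3 AND NOT x1 OR x1 AND NOT NOT NOT x3
    = (x3 OR NOT x3) AND x1 AND NOT x3 AND NOT x1 OR x1 AND NOT x3   — double negation
    = x1 AND NOT x3 AND NOT x1 OR x1 AND NOT x3   — complement / identity
    = x1 AND NOT x3   — absorption
E2: NOT x1 AND (x3 OR NOT (x3 AND x3 OR NOT x3 AND x3)) OR x3
    = NOT x1 AND (x3 OR NOT x3) OR x3   — distribution
    = NOT x1 OR x3   — complement / identity
These differ: at x1=0, x3=1, E1 = 0 but E2 = 1.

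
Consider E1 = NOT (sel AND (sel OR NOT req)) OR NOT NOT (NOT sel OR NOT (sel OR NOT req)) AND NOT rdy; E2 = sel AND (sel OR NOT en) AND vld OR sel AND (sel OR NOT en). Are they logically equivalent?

E1: NOT (sel AND (sel OR NOT req)) OR NOT NOT (NOT sel OR NOT (sel OR NOT req)) AND NOT rdy
    = NOT (sel AND (sel OR NOT req)) OR NOT (sel AND (sel OR NOT req)) AND NOT rdy
    = NOT (sel AND (sel OR NOT req))
    = NOT sel
E2: sel AND (sel OR NOT en) AND vld OR sel AND (sel OR NOT en)
    = sel AND (sel OR NOT en)
    = sel
These differ: at en=0, rdy=0, req=0, sel=0, vld=0, E1 = 1 but E2 = 0.

No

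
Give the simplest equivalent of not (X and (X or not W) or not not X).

not (X and (X or not W) or not not X)
= not (X or not not X)   — absorption
= not (X or X)   — double negation
= not X   — idempotence

not X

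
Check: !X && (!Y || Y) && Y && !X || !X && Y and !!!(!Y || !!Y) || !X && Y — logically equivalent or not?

Yes

E1: !X && (!Y || Y) && Y && !X || !X && Y
    = !X && Y && !X || !X && Y   (complement / identity)
    = !X && Y   (absorption)
E2: !!!(!Y || !!Y) || !X && Y
    = !!(Y && !Y) || !X && Y   (De Morgan)
    = Y && !Y || !X && Y   (double negation)
    = !X && Y   (complement / identity)
Both reduce to !X && Y, so they are equivalent.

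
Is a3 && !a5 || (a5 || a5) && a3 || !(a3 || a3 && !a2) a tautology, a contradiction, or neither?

a3 && !a5 || (a5 || a5) && a3 || !(a3 || a3 && !a2)
= a3 && !a5 || (a5 || a5) && a3 || !a3
= a3 && !a5 || a5 && a3 || !a3
= a3 || !a3
= true

tautology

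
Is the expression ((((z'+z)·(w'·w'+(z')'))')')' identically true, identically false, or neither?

neither

((((z'+z)·(w'·w'+(z')'))')')'
= (((w'·w'+(z')')')')'   [complement / identity]
= (w'·w'+(z')')'   [double negation]
= (w'+(z')')'   [idempotence]
= w·z'   [De Morgan]
This depends on w, z, so it is not a constant.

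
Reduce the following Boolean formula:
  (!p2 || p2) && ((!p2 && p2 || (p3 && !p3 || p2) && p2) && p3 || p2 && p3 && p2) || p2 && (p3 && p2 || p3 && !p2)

(!p2 || p2) && ((!p2 && p2 || (p3 && !p3 || p2) && p2) && p3 || p2 && p3 && p2) || p2 && (p3 && p2 || p3 && !p2)
= (!p2 || p2) && ((!p2 && p2 || p2 && p2) && p3 || p2 && p3 && p2) || p2 && (p3 && p2 || p3 && !p2)   [complement / identity]
= (!p2 || p2) && (p2 && p3 || p2 && p3 && p2) || p2 && (p3 && p2 || p3 && !p2)   [distribution]
= (!p2 || p2) && (p2 && p3 || p2 && p3 && p2) || p2 && p3   [distribution]
= (!p2 || p2) && p2 && p3 || p2 && p3   [absorption]
= p2 && p3 || p2 && p3   [complement / identity]
= p2 && p3   [idempotence]

p2 && p3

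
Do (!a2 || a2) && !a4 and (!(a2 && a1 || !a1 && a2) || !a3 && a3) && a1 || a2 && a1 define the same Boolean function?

No

E1: (!a2 || a2) && !a4
    = !a4   [complement / identity]
E2: (!(a2 && a1 || !a1 && a2) || !a3 && a3) && a1 || a2 && a1
    = !(a2 && a1 || !a1 && a2) && a1 || a2 && a1   [complement / identity]
    = !a2 && a1 || a2 && a1   [distribution]
    = a1   [distribution]
These differ: at a1=0, a2=0, a3=0, a4=0, E1 = 1 but E2 = 0.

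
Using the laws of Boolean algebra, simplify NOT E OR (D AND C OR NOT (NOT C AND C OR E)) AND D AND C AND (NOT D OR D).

NOT E OR (D AND C OR NOT (NOT C AND C OR E)) AND D AND C AND (NOT D OR D)
= NOT E OR (D AND C OR NOT E) AND D AND C AND (NOT D OR D)   [complement / identity]
= NOT E OR (D AND C OR NOT E) AND D AND C   [complement / identity]
= NOT E OR D AND C   [absorption]

NOT E OR D AND C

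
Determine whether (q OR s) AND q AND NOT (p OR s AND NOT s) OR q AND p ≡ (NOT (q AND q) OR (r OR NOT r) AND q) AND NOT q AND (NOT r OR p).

No

E1: (q OR s) AND q AND NOT (p OR s AND NOT s) OR q AND p
    = q AND NOT (p OR s AND NOT s) OR q AND p   (absorption)
    = q AND NOT p OR q AND p   (complement / identity)
    = q   (distribution)
E2: (NOT (q AND q) OR (r OR NOT r) AND q) AND NOT q AND (NOT r OR p)
    = (NOT (q AND q) OR q) AND NOT q AND (NOT r OR p)   (complement / identity)
    = (NOT q OR q) AND NOT q AND (NOT r OR p)   (idempotence)
    = NOT q AND (NOT r OR p)   (complement / identity)
These differ: at p=1, q=0, r=0, s=1, E1 = 0 but E2 = 1.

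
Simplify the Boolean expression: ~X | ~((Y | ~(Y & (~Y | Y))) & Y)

~X | ~Y

~X | ~((Y | ~(Y & (~Y | Y))) & Y)
= ~X | ~((Y | ~Y) & Y)   (complement / identity)
= ~X | ~Y   (complement / identity)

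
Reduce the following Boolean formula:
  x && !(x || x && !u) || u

u

x && !(x || x && !u) || u
= x && !x || u   — absorption
= u   — complement / identity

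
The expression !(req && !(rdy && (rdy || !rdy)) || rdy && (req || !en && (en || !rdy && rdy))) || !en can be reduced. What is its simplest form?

!(req && !(rdy && (rdy || !rdy)) || rdy && (req || !en && (en || !rdy && rdy))) || !en
= !(req && !rdy || rdy && (req || !en && (en || !rdy && rdy))) || !en
= !(req && !rdy || rdy && (req || !en && en)) || !en
= !(req && !rdy || rdy && req) || !en
= !req || !en

!req || !en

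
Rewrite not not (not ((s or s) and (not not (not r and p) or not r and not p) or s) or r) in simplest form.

not not (not ((s or s) and (not not (not r and p) or not r and not p) or s) or r)
= not not (not ((s or s) and (not r and p or not r and not p) or s) or r)   — double negation
= not not (not ((s or s) and not r or s) or r)   — distribution
= not not (not (s and not r or s) or r)   — idempotence
= not (s and not r or s) or r   — double negation
= not s or r   — absorption

not s or r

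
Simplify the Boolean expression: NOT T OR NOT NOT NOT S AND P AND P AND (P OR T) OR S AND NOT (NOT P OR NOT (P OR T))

NOT T OR NOT NOT NOT S AND P AND P AND (P OR T) OR S AND NOT (NOT P OR NOT (P OR T))
= NOT T OR NOT NOT NOT S AND P AND (P OR T) OR S AND NOT (NOT P OR NOT (P OR T))   [idempotence]
= NOT T OR NOT S AND P AND (P OR T) OR S AND NOT (NOT P OR NOT (P OR T))   [double negation]
= NOT T OR NOT S AND P AND (P OR T) OR S AND P AND (P OR T)   [De Morgan]
= NOT T OR P AND (P OR T)   [distribution]
= NOT T OR P   [absorption]

NOT T OR P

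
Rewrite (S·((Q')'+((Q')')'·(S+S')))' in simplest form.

S'

(S·((Q')'+((Q')')'·(S+S')))'
= (S·((Q')'+((Q')')'))'
= (S·(Q+((Q')')'))'
= (S·(Q+Q'))'
= S'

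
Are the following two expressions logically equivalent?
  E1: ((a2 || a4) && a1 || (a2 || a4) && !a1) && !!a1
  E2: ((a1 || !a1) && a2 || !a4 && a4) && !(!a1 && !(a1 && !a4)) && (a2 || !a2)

E1: ((a2 || a4) && a1 || (a2 || a4) && !a1) && !!a1
    = ((a2 || a4) && a1 || (a2 || a4) && !a1) && a1   [double negation]
    = (a2 || a4) && a1   [distribution]
E2: ((a1 || !a1) && a2 || !a4 && a4) && !(!a1 && !(a1 && !a4)) && (a2 || !a2)
    = ((a1 || !a1) && a2 || !a4 && a4) && (a1 || a1 && !a4) && (a2 || !a2)   [De Morgan]
    = (a1 || !a1) && a2 && (a1 || a1 && !a4) && (a2 || !a2)   [complement / identity]
    = (a1 || !a1) && a2 && a1 && (a2 || !a2)   [absorption]
    = a2 && a1 && (a2 || !a2)   [complement / identity]
    = a2 && a1   [complement / identity]
These differ: at a1=1, a2=0, a4=1, E1 = 1 but E2 = 0.

No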